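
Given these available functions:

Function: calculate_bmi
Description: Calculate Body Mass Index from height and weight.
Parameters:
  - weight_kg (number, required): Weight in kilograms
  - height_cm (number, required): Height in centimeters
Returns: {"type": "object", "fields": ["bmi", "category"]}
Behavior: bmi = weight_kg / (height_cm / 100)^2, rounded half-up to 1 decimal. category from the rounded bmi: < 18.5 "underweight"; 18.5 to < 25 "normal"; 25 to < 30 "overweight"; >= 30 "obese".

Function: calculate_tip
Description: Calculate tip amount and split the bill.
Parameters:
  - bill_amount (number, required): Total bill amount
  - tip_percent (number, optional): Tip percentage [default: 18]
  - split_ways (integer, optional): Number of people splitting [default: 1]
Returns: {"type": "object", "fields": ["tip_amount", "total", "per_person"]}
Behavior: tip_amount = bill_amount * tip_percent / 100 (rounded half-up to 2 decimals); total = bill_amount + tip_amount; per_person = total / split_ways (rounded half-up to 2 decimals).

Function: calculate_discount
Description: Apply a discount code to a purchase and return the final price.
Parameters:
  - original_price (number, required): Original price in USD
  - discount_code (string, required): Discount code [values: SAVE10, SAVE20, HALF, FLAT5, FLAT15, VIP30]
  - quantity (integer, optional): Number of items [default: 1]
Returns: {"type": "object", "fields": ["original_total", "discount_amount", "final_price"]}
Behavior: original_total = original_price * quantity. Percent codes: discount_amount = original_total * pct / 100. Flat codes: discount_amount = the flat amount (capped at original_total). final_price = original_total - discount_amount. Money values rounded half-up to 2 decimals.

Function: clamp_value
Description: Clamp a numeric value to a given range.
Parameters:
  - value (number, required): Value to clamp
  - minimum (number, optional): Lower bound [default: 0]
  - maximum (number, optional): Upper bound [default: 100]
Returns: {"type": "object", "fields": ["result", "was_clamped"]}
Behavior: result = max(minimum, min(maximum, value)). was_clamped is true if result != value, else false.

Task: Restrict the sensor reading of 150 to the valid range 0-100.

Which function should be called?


The task needs a function whose description is: Clamp a numeric value to a given range.
clamp_value


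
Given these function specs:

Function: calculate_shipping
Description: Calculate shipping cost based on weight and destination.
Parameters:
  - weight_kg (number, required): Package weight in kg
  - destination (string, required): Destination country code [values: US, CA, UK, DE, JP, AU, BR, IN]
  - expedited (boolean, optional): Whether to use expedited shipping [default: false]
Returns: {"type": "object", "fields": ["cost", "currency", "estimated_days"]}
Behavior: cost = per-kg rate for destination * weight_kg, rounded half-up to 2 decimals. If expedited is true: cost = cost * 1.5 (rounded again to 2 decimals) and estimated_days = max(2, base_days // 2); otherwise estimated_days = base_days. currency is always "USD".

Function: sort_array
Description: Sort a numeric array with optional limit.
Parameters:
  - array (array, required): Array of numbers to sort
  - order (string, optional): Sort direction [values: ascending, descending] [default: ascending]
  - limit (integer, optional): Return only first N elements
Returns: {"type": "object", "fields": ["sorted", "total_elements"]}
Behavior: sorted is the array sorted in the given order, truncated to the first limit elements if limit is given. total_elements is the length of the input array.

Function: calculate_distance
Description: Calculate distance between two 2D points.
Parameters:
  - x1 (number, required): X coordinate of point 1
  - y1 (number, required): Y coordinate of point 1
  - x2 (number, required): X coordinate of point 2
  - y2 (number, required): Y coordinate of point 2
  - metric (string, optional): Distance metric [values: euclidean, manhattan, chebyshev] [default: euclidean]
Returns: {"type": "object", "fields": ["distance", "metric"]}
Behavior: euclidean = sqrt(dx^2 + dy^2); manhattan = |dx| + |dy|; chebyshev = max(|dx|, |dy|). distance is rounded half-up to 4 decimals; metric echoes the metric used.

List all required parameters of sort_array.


Parameters of sort_array and their required/optional flag:
  array: required
  order: optional
  limit: optional
array


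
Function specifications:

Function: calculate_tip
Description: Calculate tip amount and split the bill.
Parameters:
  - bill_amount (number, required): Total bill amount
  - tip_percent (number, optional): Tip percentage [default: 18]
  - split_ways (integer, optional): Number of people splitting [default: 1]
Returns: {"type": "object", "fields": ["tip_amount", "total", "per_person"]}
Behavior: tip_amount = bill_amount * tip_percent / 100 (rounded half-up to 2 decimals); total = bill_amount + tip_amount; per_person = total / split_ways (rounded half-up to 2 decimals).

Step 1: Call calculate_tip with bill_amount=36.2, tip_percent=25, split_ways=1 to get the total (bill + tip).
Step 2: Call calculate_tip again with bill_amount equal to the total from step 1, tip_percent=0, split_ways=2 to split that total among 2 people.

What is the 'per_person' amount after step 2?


Step 1: calculate_tip(bill_amount=36.2, tip_percent=25, split_ways=1)
  tip_amount = 36.2 * 25/100 = 9.05 -> 9.05
  total = 36.2 + 9.05 = 45.25
  per_person = 45.25 / 1 = 45.25 -> 45.25
  -> total = 45.25
Step 2: calculate_tip(bill_amount=45.25, tip_percent=0, split_ways=2)
  tip_amount = 45.25 * 0/100 = 0 -> 0.00
  total = 45.25 + 0.00 = 45.25
  per_person = 45.25 / 2 = 22.625 -> 22.63
  -> per_person = 22.63
$22.63


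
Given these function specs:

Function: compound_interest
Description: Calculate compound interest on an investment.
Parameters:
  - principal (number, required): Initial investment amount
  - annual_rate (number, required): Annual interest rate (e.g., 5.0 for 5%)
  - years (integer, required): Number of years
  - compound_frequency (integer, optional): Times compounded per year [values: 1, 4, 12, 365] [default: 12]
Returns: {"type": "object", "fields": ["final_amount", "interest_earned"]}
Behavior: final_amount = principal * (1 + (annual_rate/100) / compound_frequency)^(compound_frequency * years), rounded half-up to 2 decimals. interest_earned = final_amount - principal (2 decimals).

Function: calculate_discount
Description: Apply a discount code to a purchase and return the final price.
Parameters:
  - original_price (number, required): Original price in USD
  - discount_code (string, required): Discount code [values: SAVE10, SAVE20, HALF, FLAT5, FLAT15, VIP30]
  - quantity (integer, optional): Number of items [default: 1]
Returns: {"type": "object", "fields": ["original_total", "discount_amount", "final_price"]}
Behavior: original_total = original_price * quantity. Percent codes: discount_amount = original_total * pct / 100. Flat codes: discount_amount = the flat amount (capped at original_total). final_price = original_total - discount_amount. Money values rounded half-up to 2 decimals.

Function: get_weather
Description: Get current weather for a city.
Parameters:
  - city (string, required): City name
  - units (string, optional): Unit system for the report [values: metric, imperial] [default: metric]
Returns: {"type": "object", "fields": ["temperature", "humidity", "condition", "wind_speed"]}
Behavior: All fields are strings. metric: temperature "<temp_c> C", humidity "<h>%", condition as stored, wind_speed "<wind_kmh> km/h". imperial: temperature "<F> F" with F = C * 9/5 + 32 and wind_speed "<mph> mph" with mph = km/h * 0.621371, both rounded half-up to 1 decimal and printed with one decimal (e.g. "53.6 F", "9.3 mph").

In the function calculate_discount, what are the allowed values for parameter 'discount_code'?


The calculate_discount spec declares:
  - discount_code (string, required): Discount code [values: SAVE10, SAVE20, HALF, FLAT5, FLAT15, VIP30]
Allowed values:
SAVE10, SAVE20, HALF, FLAT5, FLAT15, VIP30


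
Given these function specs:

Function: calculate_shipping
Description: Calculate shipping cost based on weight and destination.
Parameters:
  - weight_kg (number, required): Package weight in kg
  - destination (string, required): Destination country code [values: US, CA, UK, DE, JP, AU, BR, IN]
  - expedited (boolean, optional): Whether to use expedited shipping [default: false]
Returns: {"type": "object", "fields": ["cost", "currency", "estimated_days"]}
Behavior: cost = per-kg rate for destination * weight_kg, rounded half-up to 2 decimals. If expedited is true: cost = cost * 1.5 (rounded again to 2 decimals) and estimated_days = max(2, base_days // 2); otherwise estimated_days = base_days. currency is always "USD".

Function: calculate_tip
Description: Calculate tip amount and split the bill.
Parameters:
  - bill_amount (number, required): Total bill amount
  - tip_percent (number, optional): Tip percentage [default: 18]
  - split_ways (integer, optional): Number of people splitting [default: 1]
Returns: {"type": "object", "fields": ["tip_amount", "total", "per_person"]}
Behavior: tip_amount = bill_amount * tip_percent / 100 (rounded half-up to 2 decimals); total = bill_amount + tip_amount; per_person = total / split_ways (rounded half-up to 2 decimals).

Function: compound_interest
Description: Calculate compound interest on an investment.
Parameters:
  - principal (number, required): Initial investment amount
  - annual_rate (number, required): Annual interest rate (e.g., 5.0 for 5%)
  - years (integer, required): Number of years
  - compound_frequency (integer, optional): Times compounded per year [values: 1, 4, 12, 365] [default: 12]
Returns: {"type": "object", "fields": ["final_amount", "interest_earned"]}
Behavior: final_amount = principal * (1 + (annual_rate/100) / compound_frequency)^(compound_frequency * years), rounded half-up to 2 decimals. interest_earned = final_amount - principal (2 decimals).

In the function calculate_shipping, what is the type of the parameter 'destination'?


The calculate_shipping spec declares:
  - destination (string, required): Destination country code [values: US, CA, UK, DE, JP, AU, BR, IN]
Type:
string


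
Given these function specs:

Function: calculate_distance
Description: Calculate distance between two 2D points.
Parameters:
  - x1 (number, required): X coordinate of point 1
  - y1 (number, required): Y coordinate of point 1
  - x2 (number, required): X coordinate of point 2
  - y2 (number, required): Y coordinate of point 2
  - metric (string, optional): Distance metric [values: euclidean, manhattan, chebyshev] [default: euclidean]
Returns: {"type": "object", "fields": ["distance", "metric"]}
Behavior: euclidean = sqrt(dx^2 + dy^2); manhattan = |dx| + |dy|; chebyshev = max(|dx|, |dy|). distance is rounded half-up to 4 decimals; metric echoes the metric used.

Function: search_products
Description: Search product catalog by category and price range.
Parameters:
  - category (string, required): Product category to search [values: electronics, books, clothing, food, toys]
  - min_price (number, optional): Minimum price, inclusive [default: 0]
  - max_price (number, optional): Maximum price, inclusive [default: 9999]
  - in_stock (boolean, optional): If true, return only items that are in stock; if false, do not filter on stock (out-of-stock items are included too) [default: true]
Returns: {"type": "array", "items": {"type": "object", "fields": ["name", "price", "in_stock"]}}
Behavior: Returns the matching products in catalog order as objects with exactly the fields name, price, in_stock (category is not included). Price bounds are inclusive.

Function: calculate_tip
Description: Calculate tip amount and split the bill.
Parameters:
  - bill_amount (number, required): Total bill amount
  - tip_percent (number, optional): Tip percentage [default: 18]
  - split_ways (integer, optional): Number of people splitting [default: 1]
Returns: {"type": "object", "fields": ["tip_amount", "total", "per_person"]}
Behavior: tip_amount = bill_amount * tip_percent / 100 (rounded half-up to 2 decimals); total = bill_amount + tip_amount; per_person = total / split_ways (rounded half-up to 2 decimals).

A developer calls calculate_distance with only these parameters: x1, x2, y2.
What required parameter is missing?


Required parameters: x1, y1, x2, y2
Provided: x1, x2, y2
Missing: y1
y1


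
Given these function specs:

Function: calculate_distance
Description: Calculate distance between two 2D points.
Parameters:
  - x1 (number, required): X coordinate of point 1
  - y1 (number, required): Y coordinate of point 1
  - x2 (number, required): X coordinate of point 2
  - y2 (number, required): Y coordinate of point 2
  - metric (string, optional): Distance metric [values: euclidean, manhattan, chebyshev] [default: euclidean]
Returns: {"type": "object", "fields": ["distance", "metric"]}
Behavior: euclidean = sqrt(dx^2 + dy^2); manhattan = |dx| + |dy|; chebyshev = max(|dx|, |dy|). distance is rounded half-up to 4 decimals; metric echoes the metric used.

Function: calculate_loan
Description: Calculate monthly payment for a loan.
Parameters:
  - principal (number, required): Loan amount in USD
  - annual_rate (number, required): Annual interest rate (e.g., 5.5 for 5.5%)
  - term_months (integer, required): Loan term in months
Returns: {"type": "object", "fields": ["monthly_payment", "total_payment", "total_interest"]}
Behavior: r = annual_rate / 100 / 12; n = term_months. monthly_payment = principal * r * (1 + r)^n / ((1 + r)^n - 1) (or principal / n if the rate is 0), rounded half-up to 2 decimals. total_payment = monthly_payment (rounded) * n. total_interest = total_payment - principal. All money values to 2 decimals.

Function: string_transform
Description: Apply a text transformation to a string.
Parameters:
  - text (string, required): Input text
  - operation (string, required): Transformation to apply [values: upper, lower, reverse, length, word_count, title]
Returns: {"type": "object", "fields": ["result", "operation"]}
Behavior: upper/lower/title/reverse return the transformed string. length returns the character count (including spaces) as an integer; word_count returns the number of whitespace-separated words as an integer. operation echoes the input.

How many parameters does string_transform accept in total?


Parameters of string_transform: text (required), operation (required)
Total:
2


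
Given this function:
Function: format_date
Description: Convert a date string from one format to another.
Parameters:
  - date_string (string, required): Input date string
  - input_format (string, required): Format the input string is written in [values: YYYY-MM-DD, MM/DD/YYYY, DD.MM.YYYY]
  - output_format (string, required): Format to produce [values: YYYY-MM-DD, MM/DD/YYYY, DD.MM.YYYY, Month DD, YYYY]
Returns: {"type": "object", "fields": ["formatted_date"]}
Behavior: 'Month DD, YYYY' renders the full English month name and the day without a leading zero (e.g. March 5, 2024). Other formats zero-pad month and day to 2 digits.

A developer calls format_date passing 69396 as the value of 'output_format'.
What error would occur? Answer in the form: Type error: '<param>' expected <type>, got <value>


Spec: 'output_format' is declared as string; 69396 is an integer.
Type error: 'output_format' expected string, got 69396


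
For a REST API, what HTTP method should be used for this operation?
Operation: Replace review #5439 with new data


GET = read, POST = create, PUT = update/replace, DELETE = remove
This operation is an update/replace.
PUT


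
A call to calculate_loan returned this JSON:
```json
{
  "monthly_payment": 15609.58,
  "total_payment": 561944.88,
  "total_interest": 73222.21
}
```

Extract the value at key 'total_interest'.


73222.21


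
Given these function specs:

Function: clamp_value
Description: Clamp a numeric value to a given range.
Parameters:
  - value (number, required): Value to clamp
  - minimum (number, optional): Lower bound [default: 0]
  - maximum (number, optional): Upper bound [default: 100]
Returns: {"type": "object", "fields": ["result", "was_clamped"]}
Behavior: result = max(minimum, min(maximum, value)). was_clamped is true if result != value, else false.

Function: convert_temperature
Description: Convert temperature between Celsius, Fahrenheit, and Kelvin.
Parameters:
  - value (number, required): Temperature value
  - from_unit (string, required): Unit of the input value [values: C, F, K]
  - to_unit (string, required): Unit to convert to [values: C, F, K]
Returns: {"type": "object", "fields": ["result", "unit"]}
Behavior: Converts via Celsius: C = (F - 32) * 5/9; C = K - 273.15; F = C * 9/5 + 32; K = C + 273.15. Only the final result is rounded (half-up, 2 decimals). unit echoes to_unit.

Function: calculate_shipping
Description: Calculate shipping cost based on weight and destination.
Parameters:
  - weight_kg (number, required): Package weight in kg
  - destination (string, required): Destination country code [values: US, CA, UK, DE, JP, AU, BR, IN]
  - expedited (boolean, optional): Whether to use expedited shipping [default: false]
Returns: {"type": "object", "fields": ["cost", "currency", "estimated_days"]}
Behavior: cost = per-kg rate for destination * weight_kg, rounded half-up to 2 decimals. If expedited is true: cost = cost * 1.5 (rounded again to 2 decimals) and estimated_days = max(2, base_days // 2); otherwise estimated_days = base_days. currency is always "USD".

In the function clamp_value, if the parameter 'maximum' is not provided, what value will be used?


The clamp_value spec declares:
  - maximum (number, optional): Upper bound [default: 100]
Default:
100


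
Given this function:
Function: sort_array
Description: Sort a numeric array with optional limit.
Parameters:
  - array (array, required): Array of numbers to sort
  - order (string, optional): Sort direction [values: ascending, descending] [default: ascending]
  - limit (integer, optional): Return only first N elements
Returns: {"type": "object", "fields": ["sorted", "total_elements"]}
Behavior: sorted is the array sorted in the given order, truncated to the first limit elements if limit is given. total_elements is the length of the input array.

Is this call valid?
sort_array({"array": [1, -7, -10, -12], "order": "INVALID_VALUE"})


Checking parameter values...
Parameter 'order' has value 'INVALID_VALUE' not in allowed: ascending, descending
Invalid - 'order' must be one of ascending, descending


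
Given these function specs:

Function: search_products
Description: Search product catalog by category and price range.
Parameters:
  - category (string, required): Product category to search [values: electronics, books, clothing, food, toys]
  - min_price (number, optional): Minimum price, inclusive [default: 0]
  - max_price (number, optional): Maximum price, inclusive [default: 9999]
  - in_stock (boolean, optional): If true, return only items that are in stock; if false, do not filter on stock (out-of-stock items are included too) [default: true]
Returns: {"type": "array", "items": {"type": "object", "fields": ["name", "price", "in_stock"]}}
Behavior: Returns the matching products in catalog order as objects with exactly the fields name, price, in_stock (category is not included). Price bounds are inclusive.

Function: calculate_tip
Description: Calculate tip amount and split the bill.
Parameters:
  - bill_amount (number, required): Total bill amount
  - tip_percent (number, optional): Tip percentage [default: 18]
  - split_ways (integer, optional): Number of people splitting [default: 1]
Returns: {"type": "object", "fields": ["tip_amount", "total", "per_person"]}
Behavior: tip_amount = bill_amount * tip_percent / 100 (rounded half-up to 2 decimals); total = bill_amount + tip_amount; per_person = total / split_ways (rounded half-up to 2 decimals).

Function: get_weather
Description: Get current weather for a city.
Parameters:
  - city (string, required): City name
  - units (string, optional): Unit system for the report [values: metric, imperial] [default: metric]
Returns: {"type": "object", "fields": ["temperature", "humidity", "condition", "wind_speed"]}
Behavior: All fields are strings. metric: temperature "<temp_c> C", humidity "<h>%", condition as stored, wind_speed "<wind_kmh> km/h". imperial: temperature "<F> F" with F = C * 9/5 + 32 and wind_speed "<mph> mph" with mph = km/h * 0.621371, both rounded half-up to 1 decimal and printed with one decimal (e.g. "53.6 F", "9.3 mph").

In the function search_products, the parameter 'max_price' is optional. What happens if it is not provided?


The search_products spec declares:
  - max_price (number, optional): Maximum price, inclusive [default: 9999]
It defaults to 9999


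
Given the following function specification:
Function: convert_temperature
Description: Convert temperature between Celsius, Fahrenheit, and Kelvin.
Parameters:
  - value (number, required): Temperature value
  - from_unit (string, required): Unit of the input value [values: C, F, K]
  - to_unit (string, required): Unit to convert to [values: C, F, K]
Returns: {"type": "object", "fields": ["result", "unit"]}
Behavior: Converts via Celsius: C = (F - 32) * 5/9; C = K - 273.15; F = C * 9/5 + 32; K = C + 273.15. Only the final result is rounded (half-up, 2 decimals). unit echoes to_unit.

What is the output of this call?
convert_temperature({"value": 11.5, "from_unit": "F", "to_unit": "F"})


To C: (11.5 - 32) * 5/9 = -11.388889
To F: -11.388889 * 9/5 + 32 = 11.5
Round to 2 decimals: 11.5
Output:
{"result": 11.5, "unit": "F"}


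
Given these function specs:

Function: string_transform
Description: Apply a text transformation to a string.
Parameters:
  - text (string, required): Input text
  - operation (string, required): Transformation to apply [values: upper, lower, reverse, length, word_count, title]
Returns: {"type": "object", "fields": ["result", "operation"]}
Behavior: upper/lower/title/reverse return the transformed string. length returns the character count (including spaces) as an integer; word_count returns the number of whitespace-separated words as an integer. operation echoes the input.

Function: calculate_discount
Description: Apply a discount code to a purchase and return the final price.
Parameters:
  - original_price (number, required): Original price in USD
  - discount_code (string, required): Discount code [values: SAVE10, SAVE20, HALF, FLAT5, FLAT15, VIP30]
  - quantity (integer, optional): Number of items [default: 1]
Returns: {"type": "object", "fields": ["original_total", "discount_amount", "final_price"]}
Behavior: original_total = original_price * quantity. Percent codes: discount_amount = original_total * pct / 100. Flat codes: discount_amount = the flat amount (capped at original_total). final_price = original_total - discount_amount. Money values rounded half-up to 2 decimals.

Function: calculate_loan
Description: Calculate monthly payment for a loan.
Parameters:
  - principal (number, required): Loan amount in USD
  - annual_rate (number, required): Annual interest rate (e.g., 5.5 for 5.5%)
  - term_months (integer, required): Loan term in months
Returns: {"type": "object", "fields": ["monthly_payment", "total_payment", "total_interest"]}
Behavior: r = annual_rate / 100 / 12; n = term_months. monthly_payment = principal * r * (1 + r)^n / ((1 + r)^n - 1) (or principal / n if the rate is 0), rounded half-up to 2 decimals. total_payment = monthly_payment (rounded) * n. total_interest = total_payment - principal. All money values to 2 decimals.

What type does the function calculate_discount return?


The calculate_discount spec declares Returns: {"type": "object", "fields": ["original_total", "discount_amount", "final_price"]}
Type:
object


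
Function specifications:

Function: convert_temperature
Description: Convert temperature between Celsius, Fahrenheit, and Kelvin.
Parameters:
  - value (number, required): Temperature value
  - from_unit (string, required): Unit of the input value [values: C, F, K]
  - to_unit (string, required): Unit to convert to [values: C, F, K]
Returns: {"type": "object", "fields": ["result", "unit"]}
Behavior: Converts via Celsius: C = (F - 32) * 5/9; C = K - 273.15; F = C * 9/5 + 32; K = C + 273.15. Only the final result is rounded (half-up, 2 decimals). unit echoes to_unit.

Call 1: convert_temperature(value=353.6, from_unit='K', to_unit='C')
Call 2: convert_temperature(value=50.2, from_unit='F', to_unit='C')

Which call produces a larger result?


Call 1:
  To C: 353.6 - 273.15 = 80.45
  Target is C: 80.45
  Round to 2 decimals: 80.45
  -> 80.45 C
Call 2:
  To C: (50.2 - 32) * 5/9 = 10.111111
  Target is C: 10.111111
  Round to 2 decimals: 10.11
  -> 10.11 C
Call 1 (80.45 C)


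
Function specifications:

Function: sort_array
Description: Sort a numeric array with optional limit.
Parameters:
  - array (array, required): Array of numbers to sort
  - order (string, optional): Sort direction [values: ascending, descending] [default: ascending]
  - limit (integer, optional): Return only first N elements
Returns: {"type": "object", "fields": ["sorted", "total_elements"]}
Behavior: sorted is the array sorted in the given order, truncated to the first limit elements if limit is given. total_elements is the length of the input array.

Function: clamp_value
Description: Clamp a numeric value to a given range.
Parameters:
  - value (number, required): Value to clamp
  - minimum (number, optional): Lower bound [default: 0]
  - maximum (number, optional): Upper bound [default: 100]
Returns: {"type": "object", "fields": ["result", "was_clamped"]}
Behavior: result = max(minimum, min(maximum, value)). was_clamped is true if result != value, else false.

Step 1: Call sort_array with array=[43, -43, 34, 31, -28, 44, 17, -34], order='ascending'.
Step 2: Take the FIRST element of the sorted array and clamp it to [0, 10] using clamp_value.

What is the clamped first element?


Step 1: sort_array(order=ascending)
  sorted: [-43, -34, -28, 17, 31, 34, 43, 44]
  -> first element = -43
Step 2: clamp_value(value=-43, minimum=0, maximum=10)
  result = max(0, min(10, -43)) = max(0, -43) = 0
  was_clamped = (0 != -43) = true
  -> result = 0
0


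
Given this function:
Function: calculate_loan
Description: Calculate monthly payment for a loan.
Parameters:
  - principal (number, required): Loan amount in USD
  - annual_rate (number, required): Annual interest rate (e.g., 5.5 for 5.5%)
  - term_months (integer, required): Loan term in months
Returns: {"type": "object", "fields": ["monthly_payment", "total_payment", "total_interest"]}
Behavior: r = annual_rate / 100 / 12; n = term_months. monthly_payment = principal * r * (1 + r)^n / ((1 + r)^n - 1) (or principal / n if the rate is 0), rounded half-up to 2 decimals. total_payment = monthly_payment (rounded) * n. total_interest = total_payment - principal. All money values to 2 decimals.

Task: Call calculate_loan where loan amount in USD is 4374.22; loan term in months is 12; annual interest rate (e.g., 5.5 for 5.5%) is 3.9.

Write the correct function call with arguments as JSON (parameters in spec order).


Mapping each described value to its parameter name:
  'Loan amount in USD' -> principal = 4374.22
  'Loan term in months' -> term_months = 12
  'Annual interest rate (e.g., 5.5 for 5.5%)' -> annual_rate = 3.9
calculate_loan({"principal": 4374.22, "annual_rate": 3.9, "term_months": 12})


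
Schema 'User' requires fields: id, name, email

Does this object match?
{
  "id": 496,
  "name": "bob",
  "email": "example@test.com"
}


Checking required fields... All present.
Valid - all required fields present


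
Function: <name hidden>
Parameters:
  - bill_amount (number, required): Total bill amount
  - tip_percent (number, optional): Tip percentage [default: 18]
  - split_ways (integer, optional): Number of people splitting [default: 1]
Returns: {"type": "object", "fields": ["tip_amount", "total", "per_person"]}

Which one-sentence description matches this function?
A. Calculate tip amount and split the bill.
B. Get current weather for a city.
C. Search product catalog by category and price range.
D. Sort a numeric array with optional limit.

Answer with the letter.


Parameters bill_amount, tip_percent, split_ways and return ["tip_amount", "total", "per_person"] fit: Calculate tip amount and split the bill.
A


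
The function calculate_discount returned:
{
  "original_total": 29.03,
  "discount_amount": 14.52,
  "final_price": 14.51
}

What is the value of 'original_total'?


29.03


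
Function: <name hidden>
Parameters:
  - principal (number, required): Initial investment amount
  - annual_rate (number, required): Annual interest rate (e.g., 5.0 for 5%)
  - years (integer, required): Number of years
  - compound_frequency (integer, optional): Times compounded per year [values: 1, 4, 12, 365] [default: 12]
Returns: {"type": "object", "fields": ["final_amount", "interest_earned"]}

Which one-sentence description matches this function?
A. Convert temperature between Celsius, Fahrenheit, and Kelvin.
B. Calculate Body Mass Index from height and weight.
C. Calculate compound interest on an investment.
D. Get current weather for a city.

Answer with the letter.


Parameters principal, annual_rate, years, compound_frequency and return ["final_amount", "interest_earned"] fit: Calculate compound interest on an investment.
C


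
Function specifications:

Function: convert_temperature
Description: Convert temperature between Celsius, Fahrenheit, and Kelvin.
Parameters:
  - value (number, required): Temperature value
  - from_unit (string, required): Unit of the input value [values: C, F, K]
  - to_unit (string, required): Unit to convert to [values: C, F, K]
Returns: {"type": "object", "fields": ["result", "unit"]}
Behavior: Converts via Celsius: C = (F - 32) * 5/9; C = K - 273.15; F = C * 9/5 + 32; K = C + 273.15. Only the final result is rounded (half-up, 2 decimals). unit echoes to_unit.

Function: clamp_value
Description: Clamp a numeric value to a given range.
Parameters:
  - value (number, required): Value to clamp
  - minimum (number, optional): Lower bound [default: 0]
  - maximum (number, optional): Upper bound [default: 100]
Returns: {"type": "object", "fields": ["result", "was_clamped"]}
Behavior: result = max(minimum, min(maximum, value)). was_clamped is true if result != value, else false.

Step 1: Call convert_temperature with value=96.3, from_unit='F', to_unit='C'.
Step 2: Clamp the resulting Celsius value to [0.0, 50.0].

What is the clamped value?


Step 1: convert_temperature(value=96.3, from_unit=F, to_unit=C)
  To C: (96.3 - 32) * 5/9 = 35.722222
  Target is C: 35.722222
  Round to 2 decimals: 35.72
  -> result = 35.72 C
Step 2: clamp_value(value=35.72, minimum=0.0, maximum=50.0)
  result = max(0.0, min(50.0, 35.72)) = max(0.0, 35.72) = 35.72
  was_clamped = (35.72 != 35.72) = false
  -> result = 35.72
35.72


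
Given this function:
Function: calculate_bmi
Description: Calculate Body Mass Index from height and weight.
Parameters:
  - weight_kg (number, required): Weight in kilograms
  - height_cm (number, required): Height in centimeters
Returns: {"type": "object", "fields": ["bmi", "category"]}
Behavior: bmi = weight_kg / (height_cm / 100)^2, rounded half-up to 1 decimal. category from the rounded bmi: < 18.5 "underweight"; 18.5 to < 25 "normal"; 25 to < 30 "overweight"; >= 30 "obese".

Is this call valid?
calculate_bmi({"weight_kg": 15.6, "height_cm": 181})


Checking all required parameters present and types match... All valid.
Valid


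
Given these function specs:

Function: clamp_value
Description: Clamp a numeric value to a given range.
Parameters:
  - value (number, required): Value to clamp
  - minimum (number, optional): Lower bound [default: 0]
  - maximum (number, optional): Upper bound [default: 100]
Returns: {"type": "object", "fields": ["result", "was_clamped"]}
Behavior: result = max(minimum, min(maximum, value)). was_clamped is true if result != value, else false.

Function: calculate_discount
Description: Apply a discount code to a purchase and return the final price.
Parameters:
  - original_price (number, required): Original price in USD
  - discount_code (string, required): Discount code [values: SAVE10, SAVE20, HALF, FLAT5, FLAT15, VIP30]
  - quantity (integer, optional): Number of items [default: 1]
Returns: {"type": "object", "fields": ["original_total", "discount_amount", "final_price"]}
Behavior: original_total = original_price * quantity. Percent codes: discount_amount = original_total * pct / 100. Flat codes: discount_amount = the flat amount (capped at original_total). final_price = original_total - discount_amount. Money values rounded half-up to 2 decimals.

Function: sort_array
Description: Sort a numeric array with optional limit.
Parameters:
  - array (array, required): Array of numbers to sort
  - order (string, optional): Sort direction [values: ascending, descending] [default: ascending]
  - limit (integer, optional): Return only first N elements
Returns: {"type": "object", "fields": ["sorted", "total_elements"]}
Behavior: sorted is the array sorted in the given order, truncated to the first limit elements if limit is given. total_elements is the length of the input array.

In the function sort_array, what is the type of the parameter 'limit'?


The sort_array spec declares:
  - limit (integer, optional): Return only first N elements
Type:
integer


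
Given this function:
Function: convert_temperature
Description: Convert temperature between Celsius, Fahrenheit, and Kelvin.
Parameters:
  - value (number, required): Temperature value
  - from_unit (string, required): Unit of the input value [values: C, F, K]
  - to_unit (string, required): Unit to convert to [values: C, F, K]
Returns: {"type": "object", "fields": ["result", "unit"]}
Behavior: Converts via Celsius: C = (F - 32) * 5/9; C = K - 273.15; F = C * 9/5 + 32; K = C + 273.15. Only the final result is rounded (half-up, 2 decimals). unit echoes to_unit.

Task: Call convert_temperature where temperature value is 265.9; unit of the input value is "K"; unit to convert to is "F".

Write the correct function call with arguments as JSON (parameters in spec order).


Mapping each described value to its parameter name:
  'Temperature value' -> value = 265.9
  'Unit of the input value' -> from_unit = "K"
  'Unit to convert to' -> to_unit = "F"
convert_temperature({"value": 265.9, "from_unit": "K", "to_unit": "F"})


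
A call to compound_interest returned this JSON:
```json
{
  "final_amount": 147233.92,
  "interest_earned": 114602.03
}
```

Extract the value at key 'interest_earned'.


114602.03


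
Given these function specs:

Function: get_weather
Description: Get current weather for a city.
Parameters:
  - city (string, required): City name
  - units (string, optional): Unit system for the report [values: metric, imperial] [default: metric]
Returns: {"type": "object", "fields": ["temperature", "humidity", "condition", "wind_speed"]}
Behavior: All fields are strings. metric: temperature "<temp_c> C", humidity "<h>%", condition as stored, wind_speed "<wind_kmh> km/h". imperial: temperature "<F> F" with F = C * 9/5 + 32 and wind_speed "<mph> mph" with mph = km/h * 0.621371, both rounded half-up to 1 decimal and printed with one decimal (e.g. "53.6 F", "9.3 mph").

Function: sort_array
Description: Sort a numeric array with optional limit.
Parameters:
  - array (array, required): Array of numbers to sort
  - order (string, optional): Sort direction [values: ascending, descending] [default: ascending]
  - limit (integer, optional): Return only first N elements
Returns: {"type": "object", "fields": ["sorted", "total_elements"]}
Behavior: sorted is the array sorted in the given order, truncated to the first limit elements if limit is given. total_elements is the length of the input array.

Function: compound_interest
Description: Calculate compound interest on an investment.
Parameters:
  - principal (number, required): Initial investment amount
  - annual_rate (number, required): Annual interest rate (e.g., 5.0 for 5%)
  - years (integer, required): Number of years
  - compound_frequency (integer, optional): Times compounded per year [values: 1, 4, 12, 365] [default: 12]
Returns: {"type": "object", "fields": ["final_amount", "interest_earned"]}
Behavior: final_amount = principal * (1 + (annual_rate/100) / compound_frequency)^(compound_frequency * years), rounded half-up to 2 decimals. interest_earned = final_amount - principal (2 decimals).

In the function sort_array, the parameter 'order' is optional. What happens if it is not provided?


The sort_array spec declares:
  - order (string, optional): Sort direction [values: ascending, descending] [default: ascending]
It defaults to ascending


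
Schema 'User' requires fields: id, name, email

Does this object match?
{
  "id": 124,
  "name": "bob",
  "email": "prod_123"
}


Checking required fields... All present.
Valid - all required fields present


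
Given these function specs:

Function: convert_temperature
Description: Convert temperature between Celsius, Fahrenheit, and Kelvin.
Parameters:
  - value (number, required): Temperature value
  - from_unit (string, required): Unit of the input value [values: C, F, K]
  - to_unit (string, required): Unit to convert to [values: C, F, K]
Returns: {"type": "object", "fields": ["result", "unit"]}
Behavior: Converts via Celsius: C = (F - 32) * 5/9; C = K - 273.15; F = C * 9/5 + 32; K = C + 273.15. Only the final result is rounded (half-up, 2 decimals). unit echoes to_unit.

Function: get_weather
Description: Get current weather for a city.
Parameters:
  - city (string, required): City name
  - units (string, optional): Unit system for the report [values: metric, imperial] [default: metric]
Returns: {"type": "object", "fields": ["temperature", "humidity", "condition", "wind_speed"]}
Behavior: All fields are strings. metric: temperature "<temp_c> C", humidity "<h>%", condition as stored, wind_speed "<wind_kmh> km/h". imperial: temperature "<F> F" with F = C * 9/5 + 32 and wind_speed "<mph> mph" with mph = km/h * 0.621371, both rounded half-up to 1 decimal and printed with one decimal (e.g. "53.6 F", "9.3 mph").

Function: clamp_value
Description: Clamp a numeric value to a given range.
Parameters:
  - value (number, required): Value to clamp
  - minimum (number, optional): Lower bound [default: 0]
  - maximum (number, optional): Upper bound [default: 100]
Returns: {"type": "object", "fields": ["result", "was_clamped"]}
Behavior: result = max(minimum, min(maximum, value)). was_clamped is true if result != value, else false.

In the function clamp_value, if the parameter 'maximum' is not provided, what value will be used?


The clamp_value spec declares:
  - maximum (number, optional): Upper bound [default: 100]
Default:
100


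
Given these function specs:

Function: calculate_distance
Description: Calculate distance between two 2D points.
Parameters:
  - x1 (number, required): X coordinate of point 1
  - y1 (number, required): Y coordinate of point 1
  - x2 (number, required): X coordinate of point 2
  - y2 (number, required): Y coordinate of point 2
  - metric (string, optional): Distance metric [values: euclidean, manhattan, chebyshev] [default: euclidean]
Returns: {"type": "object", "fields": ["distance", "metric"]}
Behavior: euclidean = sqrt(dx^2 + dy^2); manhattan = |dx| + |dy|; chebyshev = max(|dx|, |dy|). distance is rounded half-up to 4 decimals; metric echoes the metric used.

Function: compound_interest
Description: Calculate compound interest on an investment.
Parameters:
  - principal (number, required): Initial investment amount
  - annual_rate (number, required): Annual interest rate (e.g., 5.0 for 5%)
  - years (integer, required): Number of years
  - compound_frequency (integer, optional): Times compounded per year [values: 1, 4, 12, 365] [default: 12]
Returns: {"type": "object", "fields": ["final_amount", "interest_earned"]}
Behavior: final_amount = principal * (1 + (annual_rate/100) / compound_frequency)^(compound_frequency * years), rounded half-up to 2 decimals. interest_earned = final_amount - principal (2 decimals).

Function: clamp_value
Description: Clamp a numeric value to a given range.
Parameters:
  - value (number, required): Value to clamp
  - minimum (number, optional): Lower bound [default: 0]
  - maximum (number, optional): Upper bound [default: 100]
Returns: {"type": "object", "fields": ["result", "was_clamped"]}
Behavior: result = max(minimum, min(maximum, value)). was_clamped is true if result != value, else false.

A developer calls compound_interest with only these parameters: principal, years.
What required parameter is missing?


Required parameters: principal, annual_rate, years
Provided: principal, years
Missing: annual_rate
annual_rate
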